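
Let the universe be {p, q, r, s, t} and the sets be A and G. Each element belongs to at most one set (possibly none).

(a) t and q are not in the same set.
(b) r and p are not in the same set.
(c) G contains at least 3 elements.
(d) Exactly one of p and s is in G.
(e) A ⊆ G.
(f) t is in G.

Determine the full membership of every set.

A = {}; G = {r, s, t}

From (f): t ∈ G.
(a): q ∉ G.
(e) contrapositive: q ∉ A.
Suppose p ∈ A: no assignment then satisfies all the clues, so p ∉ A.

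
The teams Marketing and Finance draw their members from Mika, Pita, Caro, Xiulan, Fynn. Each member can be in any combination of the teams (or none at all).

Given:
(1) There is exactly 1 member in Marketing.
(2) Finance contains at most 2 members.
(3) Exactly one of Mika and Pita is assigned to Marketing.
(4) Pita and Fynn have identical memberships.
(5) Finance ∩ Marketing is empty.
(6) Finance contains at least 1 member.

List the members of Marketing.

Marketing = {Mika}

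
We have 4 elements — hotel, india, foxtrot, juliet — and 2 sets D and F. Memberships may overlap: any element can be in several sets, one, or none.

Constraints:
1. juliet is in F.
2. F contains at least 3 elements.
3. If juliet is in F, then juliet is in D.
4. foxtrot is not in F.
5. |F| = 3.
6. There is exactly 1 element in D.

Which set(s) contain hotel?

From (1): juliet ∈ F.
From (4): foxtrot ∉ F.
(2): only 3 candidates remain for F, so all are in.
(3): juliet ∈ D.
(6): D already has 1, so the rest are out.

hotel: F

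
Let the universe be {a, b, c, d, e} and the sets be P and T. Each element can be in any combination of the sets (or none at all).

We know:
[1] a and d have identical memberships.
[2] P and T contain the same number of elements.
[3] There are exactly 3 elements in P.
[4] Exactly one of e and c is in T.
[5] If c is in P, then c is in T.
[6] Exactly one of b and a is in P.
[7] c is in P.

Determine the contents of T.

T = {a, c, d}

From (7): c ∈ P.
(5): c ∈ T.
(4) (exactly one): e ∉ T.
Suppose a ∉ T: no assignment then satisfies all the clues, so a ∈ T.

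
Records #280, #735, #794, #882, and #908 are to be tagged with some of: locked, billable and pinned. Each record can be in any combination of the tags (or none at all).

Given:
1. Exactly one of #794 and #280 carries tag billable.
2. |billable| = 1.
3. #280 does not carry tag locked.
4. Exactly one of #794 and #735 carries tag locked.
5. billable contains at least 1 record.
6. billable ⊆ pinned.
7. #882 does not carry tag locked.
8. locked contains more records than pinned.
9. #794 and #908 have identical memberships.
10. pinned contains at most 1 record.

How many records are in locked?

2

From (3): #280 ∉ locked.
From (7): #882 ∉ locked.
Suppose #280 ∉ billable: no assignment then satisfies all the clues, so #280 ∈ billable.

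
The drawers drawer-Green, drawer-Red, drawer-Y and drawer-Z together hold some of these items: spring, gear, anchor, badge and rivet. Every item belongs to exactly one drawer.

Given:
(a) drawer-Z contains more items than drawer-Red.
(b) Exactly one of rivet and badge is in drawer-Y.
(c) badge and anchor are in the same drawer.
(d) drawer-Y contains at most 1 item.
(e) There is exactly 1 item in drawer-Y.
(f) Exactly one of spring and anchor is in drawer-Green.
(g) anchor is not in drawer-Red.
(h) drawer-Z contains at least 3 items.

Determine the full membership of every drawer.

drawer-Green = {spring}; drawer-Red = {}; drawer-Y = {rivet}; drawer-Z = {anchor, badge, gear}

From (g): anchor ∉ drawer-Red.
(c): badge matches anchor: badge ∉ drawer-Red.
Suppose spring ∉ drawer-Green: no assignment then satisfies all the clues, so spring ∈ drawer-Green.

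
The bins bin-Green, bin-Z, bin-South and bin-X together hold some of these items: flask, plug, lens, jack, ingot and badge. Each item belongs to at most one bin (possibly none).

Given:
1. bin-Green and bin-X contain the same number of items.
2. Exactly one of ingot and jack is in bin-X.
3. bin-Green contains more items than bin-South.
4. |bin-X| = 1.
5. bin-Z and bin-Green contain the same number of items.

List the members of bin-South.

bin-South = {}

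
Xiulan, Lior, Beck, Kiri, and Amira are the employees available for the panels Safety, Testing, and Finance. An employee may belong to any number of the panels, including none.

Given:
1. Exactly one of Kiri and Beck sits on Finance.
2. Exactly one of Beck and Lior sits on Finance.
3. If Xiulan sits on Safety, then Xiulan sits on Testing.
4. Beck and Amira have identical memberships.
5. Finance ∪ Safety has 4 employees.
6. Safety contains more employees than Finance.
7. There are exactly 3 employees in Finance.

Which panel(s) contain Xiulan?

Xiulan: Finance, Safety, Testing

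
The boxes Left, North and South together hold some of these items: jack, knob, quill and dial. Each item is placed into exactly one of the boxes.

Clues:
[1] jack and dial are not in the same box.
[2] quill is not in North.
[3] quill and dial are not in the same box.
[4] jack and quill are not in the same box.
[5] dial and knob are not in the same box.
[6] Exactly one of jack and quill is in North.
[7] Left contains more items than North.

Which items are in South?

South = {dial}

From (2): quill ∉ North.
(6) (exactly one): jack ∈ North.
(1): dial ∉ North.
Suppose knob ∈ South: no assignment then satisfies all the clues, so knob ∉ South.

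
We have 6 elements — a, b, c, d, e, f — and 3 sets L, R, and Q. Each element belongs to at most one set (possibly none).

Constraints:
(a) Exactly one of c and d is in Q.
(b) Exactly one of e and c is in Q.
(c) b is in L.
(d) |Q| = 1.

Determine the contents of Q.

From (c): b ∈ L.
Suppose a ∈ Q: no assignment then satisfies all the clues, so a ∉ Q.

Q = {c}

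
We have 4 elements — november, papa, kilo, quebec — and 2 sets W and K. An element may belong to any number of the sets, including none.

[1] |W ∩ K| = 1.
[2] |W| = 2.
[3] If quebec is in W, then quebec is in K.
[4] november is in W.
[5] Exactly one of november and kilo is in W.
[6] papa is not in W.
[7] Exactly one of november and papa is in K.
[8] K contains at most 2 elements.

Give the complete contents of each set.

From (4): november ∈ W.
From (6): papa ∉ W.
(5) (exactly one): kilo ∉ W.
(2): only 2 candidates remain for W, so all are in.
(3): quebec ∈ K.
Suppose november ∈ K: no assignment then satisfies all the clues, so november ∉ K.

W = {november, quebec}; K = {papa, quebec}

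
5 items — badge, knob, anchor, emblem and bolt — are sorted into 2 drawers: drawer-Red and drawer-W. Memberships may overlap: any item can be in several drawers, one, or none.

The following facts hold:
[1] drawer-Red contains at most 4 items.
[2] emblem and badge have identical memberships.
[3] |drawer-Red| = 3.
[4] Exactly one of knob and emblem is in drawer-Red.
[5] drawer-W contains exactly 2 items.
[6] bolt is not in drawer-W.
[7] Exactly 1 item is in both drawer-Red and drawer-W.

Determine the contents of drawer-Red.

drawer-Red = {anchor, badge, emblem}

From (6): bolt ∉ drawer-W.
Suppose badge ∉ drawer-Red: no assignment then satisfies all the clues, so badge ∈ drawer-Red.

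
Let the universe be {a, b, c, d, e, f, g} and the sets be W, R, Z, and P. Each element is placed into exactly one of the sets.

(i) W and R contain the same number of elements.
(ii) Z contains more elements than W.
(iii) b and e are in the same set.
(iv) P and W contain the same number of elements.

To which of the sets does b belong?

b: Z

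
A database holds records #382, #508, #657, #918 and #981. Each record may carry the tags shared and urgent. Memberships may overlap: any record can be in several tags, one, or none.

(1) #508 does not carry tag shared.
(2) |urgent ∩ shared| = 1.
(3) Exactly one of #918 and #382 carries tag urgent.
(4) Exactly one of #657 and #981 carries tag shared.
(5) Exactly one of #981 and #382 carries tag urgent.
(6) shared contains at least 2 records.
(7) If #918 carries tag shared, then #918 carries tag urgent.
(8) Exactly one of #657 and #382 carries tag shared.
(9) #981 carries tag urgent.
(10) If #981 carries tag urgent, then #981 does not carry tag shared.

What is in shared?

shared = {#657, #918}

From (1): #508 ∉ shared.
From (9): #981 ∈ urgent.
(5) (exactly one): #382 ∉ urgent.
(10): #981 ∉ shared.
(3) (exactly one): #918 ∈ urgent.
(4) (exactly one): #657 ∈ shared.
(8) (exactly one): #382 ∉ shared.
(6): only 2 candidates remain for shared, so all are in.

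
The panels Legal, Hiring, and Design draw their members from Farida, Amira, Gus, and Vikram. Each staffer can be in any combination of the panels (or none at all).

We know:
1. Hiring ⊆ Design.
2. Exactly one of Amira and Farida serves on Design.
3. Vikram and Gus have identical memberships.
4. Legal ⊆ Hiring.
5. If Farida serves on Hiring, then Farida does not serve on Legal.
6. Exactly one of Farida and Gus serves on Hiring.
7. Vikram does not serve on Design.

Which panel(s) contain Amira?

Amira: none

From (7): Vikram ∉ Design.
(1) contrapositive: Vikram ∉ Hiring.
(3): Gus matches Vikram: Gus ∉ Hiring.
(3): Gus matches Vikram: Gus ∉ Design.
(4) contrapositive: Gus ∉ Legal.
(4) contrapositive: Vikram ∉ Legal.
(6) (exactly one): Farida ∈ Hiring.
(1) with Farida ∈ Hiring: Farida ∈ Design.
(2) (exactly one): Amira ∉ Design.
(5): Farida ∉ Legal.
(1) contrapositive: Amira ∉ Hiring.
(4) contrapositive: Amira ∉ Legal.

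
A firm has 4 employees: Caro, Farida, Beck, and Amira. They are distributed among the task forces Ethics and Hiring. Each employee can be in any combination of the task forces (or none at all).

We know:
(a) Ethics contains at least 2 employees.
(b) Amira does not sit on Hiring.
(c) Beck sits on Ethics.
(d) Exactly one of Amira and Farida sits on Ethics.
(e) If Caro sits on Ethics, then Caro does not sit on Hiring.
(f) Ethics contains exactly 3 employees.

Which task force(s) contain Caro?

Caro: Ethics

From (b): Amira ∉ Hiring.
From (c): Beck ∈ Ethics.
Suppose Caro ∉ Ethics: no assignment then satisfies all the clues, so Caro ∈ Ethics.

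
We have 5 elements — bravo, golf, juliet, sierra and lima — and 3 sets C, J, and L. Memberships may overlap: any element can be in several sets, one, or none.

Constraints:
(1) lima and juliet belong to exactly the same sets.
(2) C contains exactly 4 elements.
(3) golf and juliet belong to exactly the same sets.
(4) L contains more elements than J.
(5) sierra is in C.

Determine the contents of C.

C = {golf, juliet, lima, sierra}

From (5): sierra ∈ C.
Suppose bravo ∈ C: no assignment then satisfies all the clues, so bravo ∉ C.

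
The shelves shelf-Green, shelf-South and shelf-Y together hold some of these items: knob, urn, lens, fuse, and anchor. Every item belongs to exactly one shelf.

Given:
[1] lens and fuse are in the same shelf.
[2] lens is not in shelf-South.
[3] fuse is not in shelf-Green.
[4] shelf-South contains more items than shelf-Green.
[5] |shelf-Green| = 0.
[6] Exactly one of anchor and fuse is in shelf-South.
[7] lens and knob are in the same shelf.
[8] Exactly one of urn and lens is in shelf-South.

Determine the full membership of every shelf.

shelf-Green = {}; shelf-South = {anchor, urn}; shelf-Y = {fuse, knob, lens}

From (2): lens ∉ shelf-South.
From (3): fuse ∉ shelf-Green.
(1): lens matches fuse: lens ∉ shelf-Green.
(1): fuse matches lens: fuse ∉ shelf-South.
(5): shelf-Green already has 0, so the rest are out.
(6) (exactly one): anchor ∈ shelf-South.
(7): knob matches lens: knob ∉ shelf-South.
(8) (exactly one): urn ∈ shelf-South.
Only one shelf left: knob ∈ shelf-Y.
Only one shelf left: lens ∈ shelf-Y.
Only one shelf left: fuse ∈ shelf-Y.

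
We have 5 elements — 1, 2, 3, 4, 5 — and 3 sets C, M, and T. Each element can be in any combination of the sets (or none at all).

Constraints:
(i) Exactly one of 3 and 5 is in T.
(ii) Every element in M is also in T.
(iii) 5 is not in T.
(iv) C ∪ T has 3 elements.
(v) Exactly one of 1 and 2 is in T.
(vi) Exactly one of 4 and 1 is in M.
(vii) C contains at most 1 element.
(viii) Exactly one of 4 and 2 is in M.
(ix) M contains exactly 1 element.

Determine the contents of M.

M = {4}

From (iii): 5 ∉ T.
(i) (exactly one): 3 ∈ T.
(ii) contrapositive: 5 ∉ M.
Suppose 1 ∈ M: no assignment then satisfies all the clues, so 1 ∉ M.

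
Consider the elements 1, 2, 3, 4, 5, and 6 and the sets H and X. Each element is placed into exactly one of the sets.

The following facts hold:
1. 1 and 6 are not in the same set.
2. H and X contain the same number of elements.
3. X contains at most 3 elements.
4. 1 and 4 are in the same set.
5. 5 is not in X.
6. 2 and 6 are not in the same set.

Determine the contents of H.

H = {3, 5, 6}

From (5): 5 ∉ X.
Only one set left: 5 ∈ H.
Suppose 1 ∈ H: no assignment then satisfies all the clues, so 1 ∉ H.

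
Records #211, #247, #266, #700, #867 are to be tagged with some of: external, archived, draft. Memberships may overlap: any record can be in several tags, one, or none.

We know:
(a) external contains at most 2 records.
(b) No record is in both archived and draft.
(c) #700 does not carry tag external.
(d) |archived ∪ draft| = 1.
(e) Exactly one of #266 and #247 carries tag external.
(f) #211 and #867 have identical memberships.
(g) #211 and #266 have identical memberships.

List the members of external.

From (c): #700 ∉ external.
Suppose #211 ∈ external: no assignment then satisfies all the clues, so #211 ∉ external.

external = {#247}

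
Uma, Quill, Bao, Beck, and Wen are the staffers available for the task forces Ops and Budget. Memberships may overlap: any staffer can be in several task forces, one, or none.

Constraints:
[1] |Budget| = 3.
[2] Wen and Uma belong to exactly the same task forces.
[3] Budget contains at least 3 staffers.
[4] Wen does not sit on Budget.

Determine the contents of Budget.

From (4): Wen ∉ Budget.
(2): Uma matches Wen: Uma ∉ Budget.
(3): only 3 candidates remain for Budget, so all are in.

Budget = {Bao, Beck, Quill}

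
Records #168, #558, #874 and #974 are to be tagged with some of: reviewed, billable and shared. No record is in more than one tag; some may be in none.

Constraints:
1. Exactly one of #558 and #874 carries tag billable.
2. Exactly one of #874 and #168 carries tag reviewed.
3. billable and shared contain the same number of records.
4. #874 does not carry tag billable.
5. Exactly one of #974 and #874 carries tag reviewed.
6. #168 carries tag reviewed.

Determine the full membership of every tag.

reviewed = {#168, #974}; billable = {#558}; shared = {#874}

From (4): #874 ∉ billable.
From (6): #168 ∈ reviewed.
(1) (exactly one): #558 ∈ billable.
(2) (exactly one): #874 ∉ reviewed.
(5) (exactly one): #974 ∈ reviewed.
Suppose #874 ∉ shared: no assignment then satisfies all the clues, so #874 ∈ shared.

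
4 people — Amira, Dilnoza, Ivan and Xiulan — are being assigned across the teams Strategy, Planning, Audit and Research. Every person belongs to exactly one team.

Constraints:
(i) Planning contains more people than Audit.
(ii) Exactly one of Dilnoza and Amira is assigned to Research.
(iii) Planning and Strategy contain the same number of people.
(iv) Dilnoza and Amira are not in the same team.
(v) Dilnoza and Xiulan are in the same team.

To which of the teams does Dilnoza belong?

Dilnoza: Research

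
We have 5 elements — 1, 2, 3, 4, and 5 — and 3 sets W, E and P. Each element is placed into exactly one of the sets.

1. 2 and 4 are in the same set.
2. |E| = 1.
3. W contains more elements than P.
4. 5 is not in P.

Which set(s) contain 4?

4: W

From (4): 5 ∉ P.
Suppose 4 ∉ W: no assignment then satisfies all the clues, so 4 ∈ W.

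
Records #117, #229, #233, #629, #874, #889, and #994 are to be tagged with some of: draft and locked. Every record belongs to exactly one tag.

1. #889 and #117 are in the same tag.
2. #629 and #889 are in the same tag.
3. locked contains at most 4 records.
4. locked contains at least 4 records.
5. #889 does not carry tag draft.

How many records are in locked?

4

From (5): #889 ∉ draft.
(1): #117 matches #889: #117 ∉ draft.
(2): #629 matches #889: #629 ∉ draft.
Only one tag left: #117 ∈ locked.
Only one tag left: #629 ∈ locked.
Only one tag left: #889 ∈ locked.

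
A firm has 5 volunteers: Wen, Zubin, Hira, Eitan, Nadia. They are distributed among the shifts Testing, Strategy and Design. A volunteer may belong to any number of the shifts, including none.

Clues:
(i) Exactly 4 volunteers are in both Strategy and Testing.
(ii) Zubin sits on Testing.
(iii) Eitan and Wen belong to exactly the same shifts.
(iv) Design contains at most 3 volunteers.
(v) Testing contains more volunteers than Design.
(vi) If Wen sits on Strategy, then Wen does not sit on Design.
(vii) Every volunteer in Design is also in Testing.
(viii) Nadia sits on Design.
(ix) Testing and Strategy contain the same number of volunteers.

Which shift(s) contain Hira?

Hira: none

From (ii): Zubin ∈ Testing.
From (viii): Nadia ∈ Design.
(vii) with Nadia ∈ Design: Nadia ∈ Testing.
Suppose Hira ∈ Testing: no assignment then satisfies all the clues, so Hira ∉ Testing.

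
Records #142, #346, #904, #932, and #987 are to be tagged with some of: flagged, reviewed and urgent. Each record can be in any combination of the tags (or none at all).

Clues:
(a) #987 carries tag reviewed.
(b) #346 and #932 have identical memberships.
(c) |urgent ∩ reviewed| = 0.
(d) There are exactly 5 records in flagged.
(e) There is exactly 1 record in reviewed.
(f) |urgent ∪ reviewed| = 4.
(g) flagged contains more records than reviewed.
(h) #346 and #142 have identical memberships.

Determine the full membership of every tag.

flagged = {#142, #346, #904, #932, #987}; reviewed = {#987}; urgent = {#142, #346, #932}

From (a): #987 ∈ reviewed.
(d): only 5 candidates remain for flagged, so all are in.
(e): reviewed already has 1, so the rest are out.
Suppose #142 ∉ urgent: no assignment then satisfies all the clues, so #142 ∈ urgent.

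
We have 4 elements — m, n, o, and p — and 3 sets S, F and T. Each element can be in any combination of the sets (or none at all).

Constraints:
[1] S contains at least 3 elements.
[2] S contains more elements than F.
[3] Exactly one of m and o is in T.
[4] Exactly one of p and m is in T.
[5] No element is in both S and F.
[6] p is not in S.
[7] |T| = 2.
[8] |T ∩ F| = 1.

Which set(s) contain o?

o: S, T

From (6): p ∉ S.
(1): only 3 candidates remain for S, so all are in.
(5) (disjoint): m ∉ F.
(5) (disjoint): n ∉ F.
(5) (disjoint): o ∉ F.
Suppose o ∉ T: no assignment then satisfies all the clues, so o ∈ T.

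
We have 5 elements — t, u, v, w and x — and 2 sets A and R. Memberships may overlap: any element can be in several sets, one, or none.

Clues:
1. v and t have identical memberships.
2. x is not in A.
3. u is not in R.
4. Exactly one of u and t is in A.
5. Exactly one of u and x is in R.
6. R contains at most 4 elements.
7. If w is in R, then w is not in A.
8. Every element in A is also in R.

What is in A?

A = {t, v}

From (2): x ∉ A.
From (3): u ∉ R.
(5) (exactly one): x ∈ R.
(8) contrapositive: u ∉ A.
(4) (exactly one): t ∈ A.
(8) with t ∈ A: t ∈ R.
(1): v matches t: v ∈ A.
(1): v matches t: v ∈ R.
Suppose w ∈ A: no assignment then satisfies all the clues, so w ∉ A.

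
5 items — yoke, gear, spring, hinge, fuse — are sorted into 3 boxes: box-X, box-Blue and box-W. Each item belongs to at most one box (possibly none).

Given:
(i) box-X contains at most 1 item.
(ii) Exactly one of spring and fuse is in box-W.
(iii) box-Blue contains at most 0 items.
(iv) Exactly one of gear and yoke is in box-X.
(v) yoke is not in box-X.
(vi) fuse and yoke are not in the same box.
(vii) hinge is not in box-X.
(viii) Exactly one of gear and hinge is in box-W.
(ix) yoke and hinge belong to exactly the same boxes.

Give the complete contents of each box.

box-X = {gear}; box-Blue = {}; box-W = {hinge, spring, yoke}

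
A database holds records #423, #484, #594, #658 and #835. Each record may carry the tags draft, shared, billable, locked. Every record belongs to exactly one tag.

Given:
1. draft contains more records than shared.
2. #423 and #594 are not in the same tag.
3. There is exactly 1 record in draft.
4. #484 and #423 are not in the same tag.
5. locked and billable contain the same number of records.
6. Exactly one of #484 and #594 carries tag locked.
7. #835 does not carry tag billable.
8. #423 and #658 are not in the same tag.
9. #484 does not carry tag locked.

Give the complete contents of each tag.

draft = {#423}; shared = {}; billable = {#484, #658}; locked = {#594, #835}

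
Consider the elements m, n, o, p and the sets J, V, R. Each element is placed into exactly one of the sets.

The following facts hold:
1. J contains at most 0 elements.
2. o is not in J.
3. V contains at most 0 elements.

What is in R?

R = {m, n, o, p}

From (2): o ∉ J.
(1): J already has 0, so the rest are out.
(3): V already has 0, so the rest are out.
Only one set left: m ∈ R.
Only one set left: n ∈ R.
Only one set left: o ∈ R.
Only one set left: p ∈ R.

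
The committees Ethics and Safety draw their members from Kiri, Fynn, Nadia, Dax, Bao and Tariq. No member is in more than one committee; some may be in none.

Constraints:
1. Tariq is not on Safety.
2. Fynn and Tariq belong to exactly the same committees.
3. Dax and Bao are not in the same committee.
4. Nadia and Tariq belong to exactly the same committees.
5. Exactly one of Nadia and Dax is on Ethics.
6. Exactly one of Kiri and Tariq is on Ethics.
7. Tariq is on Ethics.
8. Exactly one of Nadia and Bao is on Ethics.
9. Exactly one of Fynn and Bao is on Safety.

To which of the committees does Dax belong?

Dax: none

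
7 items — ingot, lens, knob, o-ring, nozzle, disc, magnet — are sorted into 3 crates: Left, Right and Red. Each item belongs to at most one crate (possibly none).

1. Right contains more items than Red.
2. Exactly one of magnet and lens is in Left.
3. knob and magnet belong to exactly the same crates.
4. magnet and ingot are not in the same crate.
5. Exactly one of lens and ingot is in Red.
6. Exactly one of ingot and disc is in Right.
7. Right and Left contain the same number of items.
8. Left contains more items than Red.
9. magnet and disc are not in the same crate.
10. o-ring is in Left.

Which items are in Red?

Red = {ingot}

From (10): o-ring ∈ Left.
Suppose ingot ∉ Red: no assignment then satisfies all the clues, so ingot ∈ Red.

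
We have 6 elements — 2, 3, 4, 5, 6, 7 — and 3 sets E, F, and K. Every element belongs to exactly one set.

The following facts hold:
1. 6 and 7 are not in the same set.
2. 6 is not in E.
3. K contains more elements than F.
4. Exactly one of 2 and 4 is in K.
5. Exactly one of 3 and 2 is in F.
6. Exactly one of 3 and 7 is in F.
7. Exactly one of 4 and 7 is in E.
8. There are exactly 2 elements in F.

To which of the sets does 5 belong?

5: K

From (2): 6 ∉ E.
Suppose 5 ∈ E: no assignment then satisfies all the clues, so 5 ∉ E.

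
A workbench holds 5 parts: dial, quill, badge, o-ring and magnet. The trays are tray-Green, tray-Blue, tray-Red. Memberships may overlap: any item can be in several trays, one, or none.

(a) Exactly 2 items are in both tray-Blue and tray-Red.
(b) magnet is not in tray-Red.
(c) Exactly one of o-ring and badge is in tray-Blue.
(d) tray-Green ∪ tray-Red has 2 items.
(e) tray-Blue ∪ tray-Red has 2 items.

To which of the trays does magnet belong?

magnet: none

From (b): magnet ∉ tray-Red.
Suppose magnet ∈ tray-Green: no assignment then satisfies all the clues, so magnet ∉ tray-Green.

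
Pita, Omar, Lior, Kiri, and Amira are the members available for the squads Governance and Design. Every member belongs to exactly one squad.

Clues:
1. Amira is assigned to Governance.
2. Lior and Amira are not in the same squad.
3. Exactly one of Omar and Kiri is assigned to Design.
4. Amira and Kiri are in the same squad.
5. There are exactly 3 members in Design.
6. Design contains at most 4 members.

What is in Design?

Design = {Lior, Omar, Pita}

From (1): Amira ∈ Governance.
(2): Lior ∉ Governance.
(4): Kiri matches Amira: Kiri ∈ Governance.
(5): only 3 candidates remain for Design, so all are in.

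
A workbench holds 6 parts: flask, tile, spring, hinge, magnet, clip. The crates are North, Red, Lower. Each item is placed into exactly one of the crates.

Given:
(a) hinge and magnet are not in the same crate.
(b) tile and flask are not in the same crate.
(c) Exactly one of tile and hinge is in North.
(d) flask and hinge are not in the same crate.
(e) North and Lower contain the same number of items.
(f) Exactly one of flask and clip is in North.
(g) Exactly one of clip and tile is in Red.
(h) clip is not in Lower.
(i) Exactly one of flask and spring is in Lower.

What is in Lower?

Lower = {flask, magnet}

From (h): clip ∉ Lower.
Suppose flask ∉ Lower: no assignment then satisfies all the clues, so flask ∈ Lower.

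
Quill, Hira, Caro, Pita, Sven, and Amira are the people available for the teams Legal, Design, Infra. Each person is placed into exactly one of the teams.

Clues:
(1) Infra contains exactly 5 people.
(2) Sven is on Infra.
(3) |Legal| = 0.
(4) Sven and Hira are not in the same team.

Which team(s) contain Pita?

From (2): Sven ∈ Infra.
(3): Legal already has 0, so the rest are out.
(4): Hira ∉ Infra.
Only one team left: Hira ∈ Design.
(1): only 5 candidates remain for Infra, so all are in.

Pita: Infra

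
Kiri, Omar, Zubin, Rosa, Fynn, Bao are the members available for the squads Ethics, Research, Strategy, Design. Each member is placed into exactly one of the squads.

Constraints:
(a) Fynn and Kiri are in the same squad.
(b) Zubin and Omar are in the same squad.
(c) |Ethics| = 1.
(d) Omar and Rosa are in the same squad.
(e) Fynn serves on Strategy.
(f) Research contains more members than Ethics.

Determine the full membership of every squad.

Ethics = {Bao}; Research = {Omar, Rosa, Zubin}; Strategy = {Fynn, Kiri}; Design = {}

From (e): Fynn ∈ Strategy.
(a): Kiri matches Fynn: Kiri ∉ Ethics.
(a): Kiri matches Fynn: Kiri ∉ Research.
(a): Kiri matches Fynn: Kiri ∈ Strategy.
Suppose Omar ∈ Ethics: no assignment then satisfies all the clues, so Omar ∉ Ethics.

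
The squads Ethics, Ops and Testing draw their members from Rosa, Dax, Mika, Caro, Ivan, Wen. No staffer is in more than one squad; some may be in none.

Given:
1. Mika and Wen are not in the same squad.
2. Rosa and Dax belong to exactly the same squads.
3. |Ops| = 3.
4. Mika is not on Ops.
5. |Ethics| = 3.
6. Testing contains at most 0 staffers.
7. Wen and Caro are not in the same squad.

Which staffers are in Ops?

From (4): Mika ∉ Ops.
(6): Testing already has 0, so the rest are out.
Suppose Rosa ∉ Ops: no assignment then satisfies all the clues, so Rosa ∈ Ops.

Ops = {Dax, Rosa, Wen}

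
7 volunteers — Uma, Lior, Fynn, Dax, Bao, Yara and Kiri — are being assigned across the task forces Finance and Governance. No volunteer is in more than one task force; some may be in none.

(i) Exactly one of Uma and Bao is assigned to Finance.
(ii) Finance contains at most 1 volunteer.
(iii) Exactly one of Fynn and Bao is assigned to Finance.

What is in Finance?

Finance = {Bao}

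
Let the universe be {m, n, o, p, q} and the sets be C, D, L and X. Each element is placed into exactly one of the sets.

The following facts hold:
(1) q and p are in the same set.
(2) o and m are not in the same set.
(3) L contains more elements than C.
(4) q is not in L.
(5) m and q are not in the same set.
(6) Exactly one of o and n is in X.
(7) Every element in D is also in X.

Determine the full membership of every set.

C = {}; D = {}; L = {m, n}; X = {o, p, q}

From (4): q ∉ L.
(1): p matches q: p ∉ L.
Suppose m ∈ C: no assignment then satisfies all the clues, so m ∉ C.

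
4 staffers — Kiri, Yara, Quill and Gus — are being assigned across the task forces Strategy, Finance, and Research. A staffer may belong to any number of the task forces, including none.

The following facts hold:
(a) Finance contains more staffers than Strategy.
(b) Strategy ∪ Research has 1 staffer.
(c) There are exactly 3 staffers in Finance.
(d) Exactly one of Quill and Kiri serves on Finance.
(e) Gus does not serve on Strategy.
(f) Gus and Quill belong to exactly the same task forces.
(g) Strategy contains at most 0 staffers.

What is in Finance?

Finance = {Gus, Quill, Yara}

From (e): Gus ∉ Strategy.
(f): Quill matches Gus: Quill ∉ Strategy.
(g): Strategy already has 0, so the rest are out.
Suppose Kiri ∈ Finance: no assignment then satisfies all the clues, so Kiri ∉ Finance.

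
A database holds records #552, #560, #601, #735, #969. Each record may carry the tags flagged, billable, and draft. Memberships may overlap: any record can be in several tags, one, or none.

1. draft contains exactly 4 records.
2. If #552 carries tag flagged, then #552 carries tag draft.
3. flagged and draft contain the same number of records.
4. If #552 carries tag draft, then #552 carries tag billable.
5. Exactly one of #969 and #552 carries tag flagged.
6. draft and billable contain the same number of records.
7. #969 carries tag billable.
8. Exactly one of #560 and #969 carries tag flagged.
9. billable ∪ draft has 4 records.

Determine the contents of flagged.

From (7): #969 ∈ billable.
Suppose #552 ∉ flagged: no assignment then satisfies all the clues, so #552 ∈ flagged.

flagged = {#552, #560, #601, #735}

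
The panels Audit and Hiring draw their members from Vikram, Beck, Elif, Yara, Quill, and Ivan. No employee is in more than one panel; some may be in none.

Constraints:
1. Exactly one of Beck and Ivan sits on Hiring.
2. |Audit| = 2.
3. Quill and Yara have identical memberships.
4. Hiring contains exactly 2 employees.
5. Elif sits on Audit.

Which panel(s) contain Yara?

Yara: none

From (5): Elif ∈ Audit.
Suppose Yara ∈ Audit: no assignment then satisfies all the clues, so Yara ∉ Audit.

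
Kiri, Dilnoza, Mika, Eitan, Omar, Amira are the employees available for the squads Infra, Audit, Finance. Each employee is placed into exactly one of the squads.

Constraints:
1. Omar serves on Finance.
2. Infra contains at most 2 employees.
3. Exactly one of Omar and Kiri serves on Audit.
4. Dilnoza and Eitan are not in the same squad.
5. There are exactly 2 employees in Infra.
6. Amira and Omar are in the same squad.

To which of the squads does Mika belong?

Mika: Infra

From (1): Omar ∈ Finance.
(3) (exactly one): Kiri ∈ Audit.
(6): Amira matches Omar: Amira ∉ Infra.
(6): Amira matches Omar: Amira ∉ Audit.
(6): Amira matches Omar: Amira ∈ Finance.
Suppose Mika ∉ Infra: no assignment then satisfies all the clues, so Mika ∈ Infra.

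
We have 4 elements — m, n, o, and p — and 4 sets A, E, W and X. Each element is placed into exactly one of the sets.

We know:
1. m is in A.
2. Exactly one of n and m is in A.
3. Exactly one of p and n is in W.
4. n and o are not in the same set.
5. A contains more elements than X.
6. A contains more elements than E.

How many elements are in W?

1

From (1): m ∈ A.
(2) (exactly one): n ∉ A.
Suppose o ∈ W: no assignment then satisfies all the clues, so o ∉ W.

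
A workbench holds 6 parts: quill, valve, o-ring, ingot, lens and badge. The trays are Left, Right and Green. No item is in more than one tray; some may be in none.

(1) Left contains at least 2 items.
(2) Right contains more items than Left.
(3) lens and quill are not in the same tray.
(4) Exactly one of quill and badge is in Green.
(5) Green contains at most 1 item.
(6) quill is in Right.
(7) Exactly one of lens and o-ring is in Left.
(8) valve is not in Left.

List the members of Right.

Right = {o-ring, quill, valve}

From (6): quill ∈ Right.
From (8): valve ∉ Left.
(3): lens ∉ Right.
(4) (exactly one): badge ∈ Green.
(5): Green already has 1, so the rest are out.
Suppose valve ∉ Right: no assignment then satisfies all the clues, so valve ∈ Right.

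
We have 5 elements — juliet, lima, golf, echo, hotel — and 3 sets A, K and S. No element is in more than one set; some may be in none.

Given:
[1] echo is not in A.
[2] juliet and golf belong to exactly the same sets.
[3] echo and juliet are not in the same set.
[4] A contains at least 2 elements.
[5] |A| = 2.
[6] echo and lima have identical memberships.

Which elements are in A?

A = {golf, juliet}

From (1): echo ∉ A.
(6): lima matches echo: lima ∉ A.
Suppose juliet ∉ A: no assignment then satisfies all the clues, so juliet ∈ A.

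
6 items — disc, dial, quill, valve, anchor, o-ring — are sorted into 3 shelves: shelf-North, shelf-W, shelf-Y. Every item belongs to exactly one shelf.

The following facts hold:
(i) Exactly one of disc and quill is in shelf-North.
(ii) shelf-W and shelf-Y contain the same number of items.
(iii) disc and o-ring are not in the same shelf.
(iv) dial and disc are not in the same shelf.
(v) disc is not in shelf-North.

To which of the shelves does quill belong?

From (v): disc ∉ shelf-North.
(i) (exactly one): quill ∈ shelf-North.

quill: shelf-North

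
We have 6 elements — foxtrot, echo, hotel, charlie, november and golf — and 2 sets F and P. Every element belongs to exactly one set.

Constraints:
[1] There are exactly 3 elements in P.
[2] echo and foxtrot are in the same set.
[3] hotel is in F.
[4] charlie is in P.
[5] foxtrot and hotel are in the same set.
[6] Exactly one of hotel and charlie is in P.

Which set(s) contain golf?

From (3): hotel ∈ F.
From (4): charlie ∈ P.
(5): foxtrot matches hotel: foxtrot ∈ F.
(2): echo matches foxtrot: echo ∈ F.
(1): only 3 candidates remain for P, so all are in.

golf: P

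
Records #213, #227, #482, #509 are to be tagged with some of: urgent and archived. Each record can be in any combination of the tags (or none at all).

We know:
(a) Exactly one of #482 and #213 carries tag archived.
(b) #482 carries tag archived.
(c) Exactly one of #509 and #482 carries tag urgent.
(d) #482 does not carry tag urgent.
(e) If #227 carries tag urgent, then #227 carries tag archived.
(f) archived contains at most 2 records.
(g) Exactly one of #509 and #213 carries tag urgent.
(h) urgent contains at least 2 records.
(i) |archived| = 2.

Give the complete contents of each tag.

From (b): #482 ∈ archived.
From (d): #482 ∉ urgent.
(a) (exactly one): #213 ∉ archived.
(c) (exactly one): #509 ∈ urgent.
(g) (exactly one): #213 ∉ urgent.
(h): only 2 candidates remain for urgent, so all are in.
(e): #227 ∈ archived.
(f): archived already has 2, so the rest are out.

urgent = {#227, #509}; archived = {#227, #482}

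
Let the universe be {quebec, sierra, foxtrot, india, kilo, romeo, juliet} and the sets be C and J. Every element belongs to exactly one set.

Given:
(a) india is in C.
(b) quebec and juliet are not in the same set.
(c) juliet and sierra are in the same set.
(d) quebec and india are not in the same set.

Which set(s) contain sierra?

From (a): india ∈ C.
(d): quebec ∉ C.
Only one set left: quebec ∈ J.
(b): juliet ∉ J.
(c): sierra matches juliet: sierra ∉ J.
Only one set left: sierra ∈ C.
Only one set left: juliet ∈ C.

sierra: C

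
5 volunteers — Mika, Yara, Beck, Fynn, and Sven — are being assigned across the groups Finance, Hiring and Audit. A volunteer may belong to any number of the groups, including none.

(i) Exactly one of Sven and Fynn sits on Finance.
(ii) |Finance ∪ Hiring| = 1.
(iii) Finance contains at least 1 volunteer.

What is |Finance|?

1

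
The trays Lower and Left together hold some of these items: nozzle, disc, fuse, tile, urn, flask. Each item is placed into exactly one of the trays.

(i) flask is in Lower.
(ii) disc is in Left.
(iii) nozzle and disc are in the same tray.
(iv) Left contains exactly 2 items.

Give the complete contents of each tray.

From (i): flask ∈ Lower.
From (ii): disc ∈ Left.
(iii): nozzle matches disc: nozzle ∉ Lower.
(iii): nozzle matches disc: nozzle ∈ Left.
(iv): Left already has 2, so the rest are out.
Only one tray left: fuse ∈ Lower.
Only one tray left: tile ∈ Lower.
Only one tray left: urn ∈ Lower.

Lower = {flask, fuse, tile, urn}; Left = {disc, nozzle}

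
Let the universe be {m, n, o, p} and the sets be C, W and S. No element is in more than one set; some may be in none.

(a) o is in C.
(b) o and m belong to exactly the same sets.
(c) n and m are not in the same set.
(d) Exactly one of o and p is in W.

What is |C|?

2

From (a): o ∈ C.
(b): m matches o: m ∈ C.
(c): n ∉ C.
(d) (exactly one): p ∈ W.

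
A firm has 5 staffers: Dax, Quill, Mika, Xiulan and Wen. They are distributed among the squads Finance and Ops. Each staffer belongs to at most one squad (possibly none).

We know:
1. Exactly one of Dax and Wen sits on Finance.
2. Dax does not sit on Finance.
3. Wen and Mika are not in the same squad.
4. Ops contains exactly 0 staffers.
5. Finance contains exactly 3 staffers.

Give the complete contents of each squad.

Finance = {Quill, Wen, Xiulan}; Ops = {}

From (2): Dax ∉ Finance.
(1) (exactly one): Wen ∈ Finance.
(3): Mika ∉ Finance.
(4): Ops already has 0, so the rest are out.
(5): only 3 candidates remain for Finance, so all are in.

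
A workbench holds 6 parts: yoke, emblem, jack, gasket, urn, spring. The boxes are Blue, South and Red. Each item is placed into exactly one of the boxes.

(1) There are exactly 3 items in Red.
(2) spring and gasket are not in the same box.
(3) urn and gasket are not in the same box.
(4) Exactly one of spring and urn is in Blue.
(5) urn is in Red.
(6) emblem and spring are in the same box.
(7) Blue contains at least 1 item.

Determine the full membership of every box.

Blue = {emblem, spring}; South = {gasket}; Red = {jack, urn, yoke}

From (5): urn ∈ Red.
(3): gasket ∉ Red.
(4) (exactly one): spring ∈ Blue.
(6): emblem matches spring: emblem ∈ Blue.
(1): only 3 candidates remain for Red, so all are in.
(2): gasket ∉ Blue.
Only one box left: gasket ∈ South.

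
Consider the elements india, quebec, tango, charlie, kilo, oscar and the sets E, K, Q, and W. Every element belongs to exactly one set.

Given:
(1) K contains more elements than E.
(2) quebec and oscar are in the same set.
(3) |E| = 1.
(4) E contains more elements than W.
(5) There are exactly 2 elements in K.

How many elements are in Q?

3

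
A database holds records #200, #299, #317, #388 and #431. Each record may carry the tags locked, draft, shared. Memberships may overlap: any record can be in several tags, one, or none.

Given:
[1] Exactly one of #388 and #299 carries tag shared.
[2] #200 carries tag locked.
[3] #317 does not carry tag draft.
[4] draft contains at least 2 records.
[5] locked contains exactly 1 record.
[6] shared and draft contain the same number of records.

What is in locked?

From (2): #200 ∈ locked.
From (3): #317 ∉ draft.
(5): locked already has 1, so the rest are out.

locked = {#200}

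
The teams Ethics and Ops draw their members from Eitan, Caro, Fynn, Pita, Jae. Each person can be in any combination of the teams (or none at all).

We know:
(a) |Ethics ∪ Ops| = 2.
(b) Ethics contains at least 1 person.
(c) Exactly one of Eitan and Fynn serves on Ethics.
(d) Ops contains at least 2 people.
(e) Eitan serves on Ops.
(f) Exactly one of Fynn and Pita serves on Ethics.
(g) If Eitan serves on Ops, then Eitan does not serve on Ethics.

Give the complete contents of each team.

Ethics = {Fynn}; Ops = {Eitan, Fynn}

From (e): Eitan ∈ Ops.
(g): Eitan ∉ Ethics.
(c) (exactly one): Fynn ∈ Ethics.
(f) (exactly one): Pita ∉ Ethics.
Suppose Caro ∈ Ethics: no assignment then satisfies all the clues, so Caro ∉ Ethics.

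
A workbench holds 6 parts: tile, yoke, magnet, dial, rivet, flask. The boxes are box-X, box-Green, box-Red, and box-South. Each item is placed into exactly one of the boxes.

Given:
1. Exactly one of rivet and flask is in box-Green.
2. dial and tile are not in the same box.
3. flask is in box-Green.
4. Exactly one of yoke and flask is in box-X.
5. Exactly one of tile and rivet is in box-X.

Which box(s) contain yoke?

yoke: box-X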